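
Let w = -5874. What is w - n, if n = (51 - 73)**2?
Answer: -6358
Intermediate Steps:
n = 484 (n = (-22)**2 = 484)
w - n = -5874 - 1*484 = -5874 - 484 = -6358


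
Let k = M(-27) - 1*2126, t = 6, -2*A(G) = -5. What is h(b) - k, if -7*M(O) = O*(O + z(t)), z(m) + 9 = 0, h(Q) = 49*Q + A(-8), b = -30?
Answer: 11163/14 ≈ 797.36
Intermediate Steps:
A(G) = 5/2 (A(G) = -1/2*(-5) = 5/2)
h(Q) = 5/2 + 49*Q (h(Q) = 49*Q + 5/2 = 5/2 + 49*Q)
z(m) = -9 (z(m) = -9 + 0 = -9)
M(O) = -O*(-9 + O)/7 (M(O) = -O*(O - 9)/7 = -O*(-9 + O)/7)
k = -15854/7 (k = (1/7)*(-27)*(9 - 1*(-27)) - 1*2126 = (1/7)*(-27)*(9 + 27) - 2126 = (1/7)*(-27)*36 - 2126 = -972/7 - 2126 = -15854/7 ≈ -2264.9)
h(b) - k = (5/2 + 49*(-30)) - 1*(-15854/7) = (5/2 - 1470) + 15854/7 = -2935/2 + 15854/7 = 11163/14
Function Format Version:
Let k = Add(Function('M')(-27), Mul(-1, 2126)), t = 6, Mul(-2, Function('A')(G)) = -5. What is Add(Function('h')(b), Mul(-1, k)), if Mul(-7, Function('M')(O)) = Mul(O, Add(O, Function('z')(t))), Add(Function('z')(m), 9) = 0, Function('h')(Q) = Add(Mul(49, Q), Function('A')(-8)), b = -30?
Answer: Rational(11163, 14) ≈ 797.36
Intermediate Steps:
Function('A')(G) = Rational(5, 2) (Function('A')(G) = Mul(Rational(-1, 2), -5) = Rational(5, 2))
Function('h')(Q) = Add(Rational(5, 2), Mul(49, Q)) (Function('h')(Q) = Add(Mul(49, Q), Rational(5, 2)) = Add(Rational(5, 2), Mul(49, Q)))
Function('z')(m) = -9 (Function('z')(m) = Add(-9, 0) = -9)
Function('M')(O) = Mul(Rational(-1, 7), O, Add(-9, O)) (Function('M')(O) = Mul(Rational(-1, 7), Mul(O, Add(O, -9))) = Mul(Rational(-1, 7), Mul(O, Add(-9, O))) = Mul(Rational(-1, 7), O, Add(-9, O)))
k = Rational(-15854, 7) (k = Add(Mul(Rational(1, 7), -27, Add(9, Mul(-1, -27))), Mul(-1, 2126)) = Add(Mul(Rational(1, 7), -27, Add(9, 27)), -2126) = Add(Mul(Rational(1, 7), -27, 36), -2126) = Add(Rational(-972, 7), -2126) = Rational(-15854, 7) ≈ -2264.9)
Add(Function('h')(b), Mul(-1, k)) = Add(Add(Rational(5, 2), Mul(49, -30)), Mul(-1, Rational(-15854, 7))) = Add(Add(Rational(5, 2), -1470), Rational(15854, 7)) = Add(Rational(-2935, 2), Rational(15854, 7)) = Rational(11163, 14)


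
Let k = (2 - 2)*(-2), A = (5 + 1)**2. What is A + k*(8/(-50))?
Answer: 36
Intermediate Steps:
A = 36 (A = 6**2 = 36)
k = 0 (k = 0*(-2) = 0)
A + k*(8/(-50)) = 36 + 0*(8/(-50)) = 36 + 0*(8*(-1/50)) = 36 + 0*(-4/25) = 36 + 0 = 36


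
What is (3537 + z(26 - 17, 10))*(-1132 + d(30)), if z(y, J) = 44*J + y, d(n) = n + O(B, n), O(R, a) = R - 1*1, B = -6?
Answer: -4420474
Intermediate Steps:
O(R, a) = -1 + R (O(R, a) = R - 1 = -1 + R)
d(n) = -7 + n (d(n) = n + (-1 - 6) = n - 7 = -7 + n)
z(y, J) = y + 44*J
(3537 + z(26 - 17, 10))*(-1132 + d(30)) = (3537 + ((26 - 17) + 44*10))*(-1132 + (-7 + 30)) = (3537 + (9 + 440))*(-1132 + 23) = (3537 + 449)*(-1109) = 3986*(-1109) = -4420474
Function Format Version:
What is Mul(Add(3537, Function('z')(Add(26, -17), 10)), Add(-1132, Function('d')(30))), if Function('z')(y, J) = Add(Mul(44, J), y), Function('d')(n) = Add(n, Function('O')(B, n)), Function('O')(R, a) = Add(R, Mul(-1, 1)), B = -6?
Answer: -4420474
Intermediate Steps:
Function('O')(R, a) = Add(-1, R) (Function('O')(R, a) = Add(R, -1) = Add(-1, R))
Function('d')(n) = Add(-7, n) (Function('d')(n) = Add(n, Add(-1, -6)) = Add(n, -7) = Add(-7, n))
Function('z')(y, J) = Add(y, Mul(44, J))
Mul(Add(3537, Function('z')(Add(26, -17), 10)), Add(-1132, Function('d')(30))) = Mul(Add(3537, Add(Add(26, -17), Mul(44, 10))), Add(-1132, Add(-7, 30))) = Mul(Add(3537, Add(9, 440)), Add(-1132, 23)) = Mul(Add(3537, 449), -1109) = Mul(3986, -1109) = -4420474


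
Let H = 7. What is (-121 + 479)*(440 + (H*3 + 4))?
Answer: 166470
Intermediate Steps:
(-121 + 479)*(440 + (H*3 + 4)) = (-121 + 479)*(440 + (7*3 + 4)) = 358*(440 + (21 + 4)) = 358*(440 + 25) = 358*465 = 166470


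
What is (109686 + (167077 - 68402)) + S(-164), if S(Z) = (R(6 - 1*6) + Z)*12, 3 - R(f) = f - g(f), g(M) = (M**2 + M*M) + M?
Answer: 206429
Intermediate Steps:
g(M) = M + 2*M**2 (g(M) = (M**2 + M**2) + M = 2*M**2 + M = M + 2*M**2)
R(f) = 3 - f + f*(1 + 2*f) (R(f) = 3 - (f - f*(1 + 2*f)) = 3 + (-f + f*(1 + 2*f)) = 3 - f + f*(1 + 2*f))
S(Z) = 36 + 12*Z (S(Z) = ((3 + 2*(6 - 1*6)**2) + Z)*12 = ((3 + 2*(6 - 6)**2) + Z)*12 = ((3 + 2*0**2) + Z)*12 = ((3 + 2*0) + Z)*12 = ((3 + 0) + Z)*12 = (3 + Z)*12 = 36 + 12*Z)
(109686 + (167077 - 68402)) + S(-164) = (109686 + (167077 - 68402)) + (36 + 12*(-164)) = (109686 + 98675) + (36 - 1968) = 208361 - 1932 = 206429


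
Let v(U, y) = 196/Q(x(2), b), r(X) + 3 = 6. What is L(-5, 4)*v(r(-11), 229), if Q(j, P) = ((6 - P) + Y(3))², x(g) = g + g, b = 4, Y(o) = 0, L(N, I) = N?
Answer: -245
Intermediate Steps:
x(g) = 2*g
r(X) = 3 (r(X) = -3 + 6 = 3)
Q(j, P) = (6 - P)² (Q(j, P) = ((6 - P) + 0)² = (6 - P)²)
v(U, y) = 49 (v(U, y) = 196/((6 - 1*4)²) = 196/((6 - 4)²) = 196/(2²) = 196/4 = 196*(¼) = 49)
L(-5, 4)*v(r(-11), 229) = -5*49 = -245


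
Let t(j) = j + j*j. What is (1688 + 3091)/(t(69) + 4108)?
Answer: 4779/8938 ≈ 0.53468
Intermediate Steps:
t(j) = j + j²
(1688 + 3091)/(t(69) + 4108) = (1688 + 3091)/(69*(1 + 69) + 4108) = 4779/(69*70 + 4108) = 4779/(4830 + 4108) = 4779/8938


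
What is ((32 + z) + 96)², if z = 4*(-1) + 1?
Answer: 15625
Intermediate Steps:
z = -3 (z = -4 + 1 = -3)
((32 + z) + 96)² = ((32 - 3) + 96)² = (29 + 96)² = 125² = 15625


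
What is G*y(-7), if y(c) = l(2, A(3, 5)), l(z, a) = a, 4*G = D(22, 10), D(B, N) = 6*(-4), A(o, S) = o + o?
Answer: -36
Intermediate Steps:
A(o, S) = 2*o
D(B, N) = -24
G = -6 (G = (¼)*(-24) = -6)
y(c) = 6 (y(c) = 2*3 = 6)
G*y(-7) = -6*6 = -36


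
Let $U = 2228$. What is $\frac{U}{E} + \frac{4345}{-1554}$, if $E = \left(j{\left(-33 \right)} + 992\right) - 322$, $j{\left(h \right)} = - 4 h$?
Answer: $- \frac{11189}{623154} \approx -0.017955$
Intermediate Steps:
$E = 802$ ($E = \left(\left(-4\right) \left(-33\right) + 992\right) - 322 = \left(132 + 992\right) - 322 = 1124 - 322 = 802$)
$\frac{U}{E} + \frac{4345}{-1554} = \frac{2228}{802} + \frac{4345}{-1554} = 2228 \cdot \frac{1}{802} + 4345 \left(- \frac{1}{1554}\right) = \frac{1114}{401} - \frac{4345}{1554} = - \frac{11189}{623154}$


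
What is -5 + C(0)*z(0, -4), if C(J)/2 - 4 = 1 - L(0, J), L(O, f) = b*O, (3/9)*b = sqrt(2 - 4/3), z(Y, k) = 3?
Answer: 25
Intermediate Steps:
b = sqrt(6) (b = 3*sqrt(2 - 4/3) = 3*sqrt(2/3) = 3*(sqrt(6)/3) = sqrt(6) ≈ 2.4495)
L(O, f) = O*sqrt(6) (L(O, f) = sqrt(6)*O = O*sqrt(6))
C(J) = 10 (C(J) = 8 + 2*(1 - 0*sqrt(6)) = 8 + 2*(1 - 1*0) = 8 + 2*(1 + 0) = 8 + 2*1 = 8 + 2 = 10)
-5 + C(0)*z(0, -4) = -5 + 10*3 = -5 + 30 = 25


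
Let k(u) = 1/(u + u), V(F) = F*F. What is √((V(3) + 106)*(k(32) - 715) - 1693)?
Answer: I*√5370637/8 ≈ 289.68*I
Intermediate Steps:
V(F) = F²
k(u) = 1/(2*u)
√((V(3) + 106)*(k(32) - 715) - 1693) = √((3² + 106)*((½)/32 - 715) - 1693) = √((9 + 106)*((½)*(1/32) - 715) - 1693) = √(115*(1/64 - 715) - 1693) = √(115*(-45759/64) - 1693) = √(-5262285/64 - 1693) = √(-5370637/64) = I*√5370637/8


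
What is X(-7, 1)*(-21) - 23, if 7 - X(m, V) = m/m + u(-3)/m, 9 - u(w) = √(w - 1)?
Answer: -176 + 6*I ≈ -176.0 + 6.0*I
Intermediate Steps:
u(w) = 9 - √(-1 + w) (u(w) = 9 - √(w - 1) = 9 - √(-1 + w))
X(m, V) = 6 - (9 - 2*I)/m (X(m, V) = 7 - (m/m + (9 - √(-1 - 3))/m) = 7 - (1 + (9 - √(-4))/m) = 7 - (1 + (9 - 2*I)/m) = 7 + (-1 - (9 - 2*I)/m) = 6 - (9 - 2*I)/m)
X(-7, 1)*(-21) - 23 = ((-9 + 2*I + 6*(-7))/(-7))*(-21) - 23 = -(-9 + 2*I - 42)/7*(-21) - 23 = -(-51 + 2*I)/7*(-21) - 23 = (51/7 - 2*I/7)*(-21) - 23 = (-153 + 6*I) - 23 = -176 + 6*I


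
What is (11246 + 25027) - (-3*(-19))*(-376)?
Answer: 57705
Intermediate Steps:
(11246 + 25027) - (-3*(-19))*(-376) = 36273 - 57*(-376) = 36273 - 1*(-21432) = 36273 + 21432 = 57705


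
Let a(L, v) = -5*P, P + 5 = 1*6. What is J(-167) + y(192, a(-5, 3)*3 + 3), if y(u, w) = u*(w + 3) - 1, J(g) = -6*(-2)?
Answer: -1717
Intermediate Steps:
P = 1 (P = -5 + 1*6 = -5 + 6 = 1)
a(L, v) = -5 (a(L, v) = -5*1 = -5)
J(g) = 12
y(u, w) = -1 + u*(3 + w) (y(u, w) = u*(3 + w) - 1 = -1 + u*(3 + w))
J(-167) + y(192, a(-5, 3)*3 + 3) = 12 + (-1 + 3*192 + 192*(-5*3 + 3)) = 12 + (-1 + 576 + 192*(-15 + 3)) = 12 + (-1 + 576 + 192*(-12)) = 12 + (-1 + 576 - 2304) = 12 - 1729 = -1717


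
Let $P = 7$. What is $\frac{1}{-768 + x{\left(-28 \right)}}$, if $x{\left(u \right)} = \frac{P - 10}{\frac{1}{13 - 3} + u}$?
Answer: $- \frac{93}{71414} \approx -0.0013023$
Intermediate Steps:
$x{\left(u \right)} = - \frac{3}{\frac{1}{10} + u}$ ($x{\left(u \right)} = \frac{7 - 10}{\frac{1}{13 - 3} + u} = - \frac{3}{\frac{1}{10} + u}$)
$\frac{1}{-768 + x{\left(-28 \right)}} = \frac{1}{-768 - \frac{30}{1 + 10 \left(-28\right)}} = \frac{1}{-768 - \frac{30}{1 - 280}} = \frac{1}{-768 - \frac{30}{-279}} = \frac{1}{-768 - - \frac{10}{93}} = \frac{1}{-768 + \frac{10}{93}} = \frac{1}{- \frac{71414}{93}} = - \frac{93}{71414}$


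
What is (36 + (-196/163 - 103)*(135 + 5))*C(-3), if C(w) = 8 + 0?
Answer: -18976256/163 ≈ -1.1642e+5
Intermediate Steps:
C(w) = 8
(36 + (-196/163 - 103)*(135 + 5))*C(-3) = (36 + (-196/163 - 103)*(135 + 5))*8 = (36 + (-196*1/163 - 103)*140)*8 = (36 + (-196/163 - 103)*140)*8 = (36 - 16985/163*140)*8 = (36 - 2377900/163)*8 = -2372032/163*8 = -18976256/163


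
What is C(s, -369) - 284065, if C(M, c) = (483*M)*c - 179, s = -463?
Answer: 82234857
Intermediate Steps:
C(M, c) = -179 + 483*M*c (C(M, c) = 483*M*c - 179 = -179 + 483*M*c)
C(s, -369) - 284065 = (-179 + 483*(-463)*(-369)) - 284065 = (-179 + 82519101) - 284065 = 82518922 - 284065 = 82234857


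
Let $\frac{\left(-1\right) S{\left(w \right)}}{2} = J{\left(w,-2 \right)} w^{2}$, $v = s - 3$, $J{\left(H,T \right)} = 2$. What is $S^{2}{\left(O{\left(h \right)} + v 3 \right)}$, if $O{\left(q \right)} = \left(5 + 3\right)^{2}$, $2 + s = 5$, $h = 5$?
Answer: $268435456$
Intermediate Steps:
$s = 3$ ($s = -2 + 5 = 3$)
$O{\left(q \right)} = 64$ ($O{\left(q \right)} = 8^{2} = 64$)
$v = 0$ ($v = 3 - 3 = 0$)
$S{\left(w \right)} = - 4 w^{2}$ ($S{\left(w \right)} = - 2 \cdot 2 w^{2} = - 4 w^{2}$)
$S^{2}{\left(O{\left(h \right)} + v 3 \right)} = \left(- 4 \left(64 + 0 \cdot 3\right)^{2}\right)^{2} = \left(- 4 \left(64 + 0\right)^{2}\right)^{2} = \left(- 4 \cdot 64^{2}\right)^{2} = \left(\left(-4\right) 4096\right)^{2} = \left(-16384\right)^{2} = 268435456$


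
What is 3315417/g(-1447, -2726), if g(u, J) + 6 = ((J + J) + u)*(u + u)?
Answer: 3315417/19965700 ≈ 0.16606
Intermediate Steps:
g(u, J) = -6 + 2*u*(u + 2*J) (g(u, J) = -6 + ((J + J) + u)*(u + u) = -6 + (2*J + u)*(2*u) = -6 + (u + 2*J)*(2*u) = -6 + 2*u*(u + 2*J))
3315417/g(-1447, -2726) = 3315417/(-6 + 2*(-1447)² + 4*(-2726)*(-1447)) = 3315417/(-6 + 2*2093809 + 15778088) = 3315417/(-6 + 4187618 + 15778088) = 3315417/19965700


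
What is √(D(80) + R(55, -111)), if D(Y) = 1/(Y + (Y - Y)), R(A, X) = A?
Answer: 3*√2445/20 ≈ 7.4170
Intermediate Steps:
D(Y) = 1/Y (D(Y) = 1/(Y + 0) = 1/Y)
√(D(80) + R(55, -111)) = √(1/80 + 55) = √(4401/80) = 3*√2445/20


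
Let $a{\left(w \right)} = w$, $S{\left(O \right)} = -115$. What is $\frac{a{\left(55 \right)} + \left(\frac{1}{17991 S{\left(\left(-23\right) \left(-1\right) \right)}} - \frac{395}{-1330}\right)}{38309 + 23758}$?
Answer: $\frac{30432405919}{34158243874230} \approx 0.00089092$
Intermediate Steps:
$\frac{a{\left(55 \right)} + \left(\frac{1}{17991 S{\left(\left(-23\right) \left(-1\right) \right)}} - \frac{395}{-1330}\right)}{38309 + 23758} = \frac{55 + \left(\frac{1}{17991 \left(-115\right)} - \frac{395}{-1330}\right)}{38309 + 23758} = \frac{55 + \left(\frac{1}{17991} \left(- \frac{1}{115}\right) - - \frac{79}{266}\right)}{62067} = \left(55 + \left(- \frac{1}{2068965} + \frac{79}{266}\right)\right) \frac{1}{62067} = \left(55 + \frac{163447969}{550344690}\right) \frac{1}{62067} = \frac{30432405919}{550344690} \cdot \frac{1}{62067} = \frac{30432405919}{34158243874230}$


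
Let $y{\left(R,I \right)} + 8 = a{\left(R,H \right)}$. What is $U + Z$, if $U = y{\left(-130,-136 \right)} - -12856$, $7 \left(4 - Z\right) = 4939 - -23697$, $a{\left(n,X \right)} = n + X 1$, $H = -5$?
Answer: $\frac{60383}{7} \approx 8626.1$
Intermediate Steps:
$a{\left(n,X \right)} = X + n$ ($a{\left(n,X \right)} = n + X = X + n$)
$y{\left(R,I \right)} = -13 + R$ ($y{\left(R,I \right)} = -8 + \left(-5 + R\right) = -13 + R$)
$Z = - \frac{28608}{7}$ ($Z = 4 - \frac{4939 - -23697}{7} = 4 - \frac{4939 + 23697}{7} = 4 - \frac{28636}{7} = - \frac{28608}{7} \approx -4086.9$)
$U = 12713$ ($U = \left(-13 - 130\right) - -12856 = -143 + 12856 = 12713$)
$U + Z = 12713 - \frac{28608}{7} = \frac{60383}{7}$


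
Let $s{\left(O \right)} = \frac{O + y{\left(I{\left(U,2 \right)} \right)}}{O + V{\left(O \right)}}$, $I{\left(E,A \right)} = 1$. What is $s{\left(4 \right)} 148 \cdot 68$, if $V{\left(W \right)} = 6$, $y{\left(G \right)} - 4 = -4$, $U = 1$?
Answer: $\frac{20128}{5} \approx 4025.6$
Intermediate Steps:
$y{\left(G \right)} = 0$ ($y{\left(G \right)} = 4 - 4 = 0$)
$s{\left(O \right)} = \frac{O}{6 + O}$ ($s{\left(O \right)} = \frac{O + 0}{O + 6} = \frac{O}{6 + O}$)
$s{\left(4 \right)} 148 \cdot 68 = \frac{4}{6 + 4} \cdot 148 \cdot 68 = \frac{4}{10} \cdot 148 \cdot 68 = 4 \cdot \frac{1}{10} \cdot 148 \cdot 68 = \frac{2}{5} \cdot 148 \cdot 68 = \frac{296}{5} \cdot 68 = \frac{20128}{5}$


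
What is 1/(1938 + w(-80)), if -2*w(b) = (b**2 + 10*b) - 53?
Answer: -2/1671 ≈ -0.0011969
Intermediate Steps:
w(b) = 53/2 - 5*b - b**2/2 (w(b) = -((b**2 + 10*b) - 53)/2 = -(-53 + b**2 + 10*b)/2 = 53/2 - 5*b - b**2/2)
1/(1938 + w(-80)) = 1/(1938 + (53/2 - 5*(-80) - 1/2*(-80)**2)) = 1/(1938 + (53/2 + 400 - 1/2*6400)) = 1/(1938 + (53/2 + 400 - 3200)) = 1/(1938 - 5547/2) = 1/(-1671/2) = -2/1671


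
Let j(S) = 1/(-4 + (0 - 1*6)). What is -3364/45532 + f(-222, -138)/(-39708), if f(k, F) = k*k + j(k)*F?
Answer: -990918809/753326940 ≈ -1.3154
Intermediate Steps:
j(S) = -⅒ (j(S) = 1/(-4 + (0 - 6)) = 1/(-4 - 6) = 1/(-10) = -⅒)
f(k, F) = k² - F/10 (f(k, F) = k*k - F/10 = k² - F/10)
-3364/45532 + f(-222, -138)/(-39708) = -3364/45532 + ((-222)² - ⅒*(-138))/(-39708) = -3364*1/45532 + (49284 + 69/5)*(-1/39708) = -841/11383 + (246489/5)*(-1/39708) = -841/11383 - 82163/66180 = -990918809/753326940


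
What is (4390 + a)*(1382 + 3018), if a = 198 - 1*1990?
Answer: 11431200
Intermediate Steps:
a = -1792 (a = 198 - 1990 = -1792)
(4390 + a)*(1382 + 3018) = (4390 - 1792)*(1382 + 3018) = 2598*4400 = 11431200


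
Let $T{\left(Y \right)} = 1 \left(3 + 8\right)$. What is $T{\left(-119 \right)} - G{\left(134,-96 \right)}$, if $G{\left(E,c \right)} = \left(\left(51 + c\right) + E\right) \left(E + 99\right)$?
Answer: $-20726$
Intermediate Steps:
$G{\left(E,c \right)} = \left(99 + E\right) \left(51 + E + c\right)$ ($G{\left(E,c \right)} = \left(51 + E + c\right) \left(99 + E\right) = \left(99 + E\right) \left(51 + E + c\right)$)
$T{\left(Y \right)} = 11$ ($T{\left(Y \right)} = 1 \cdot 11 = 11$)
$T{\left(-119 \right)} - G{\left(134,-96 \right)} = 11 - \left(5049 + 134^{2} + 99 \left(-96\right) + 150 \cdot 134 + 134 \left(-96\right)\right) = 11 - \left(5049 + 17956 - 9504 + 20100 - 12864\right) = 11 - 20737 = -20726$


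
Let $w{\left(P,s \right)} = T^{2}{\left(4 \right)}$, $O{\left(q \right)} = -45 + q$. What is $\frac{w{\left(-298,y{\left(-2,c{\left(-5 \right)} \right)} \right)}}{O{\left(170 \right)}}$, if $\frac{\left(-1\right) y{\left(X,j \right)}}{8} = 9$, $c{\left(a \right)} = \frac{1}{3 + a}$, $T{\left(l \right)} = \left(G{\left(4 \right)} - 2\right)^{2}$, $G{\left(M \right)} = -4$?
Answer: $\frac{1296}{125} \approx 10.368$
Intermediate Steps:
$T{\left(l \right)} = 36$ ($T{\left(l \right)} = \left(-4 - 2\right)^{2} = \left(-6\right)^{2} = 36$)
$y{\left(X,j \right)} = -72$ ($y{\left(X,j \right)} = \left(-8\right) 9 = -72$)
$w{\left(P,s \right)} = 1296$ ($w{\left(P,s \right)} = 36^{2} = 1296$)
$\frac{w{\left(-298,y{\left(-2,c{\left(-5 \right)} \right)} \right)}}{O{\left(170 \right)}} = \frac{1296}{-45 + 170} = \frac{1296}{125}$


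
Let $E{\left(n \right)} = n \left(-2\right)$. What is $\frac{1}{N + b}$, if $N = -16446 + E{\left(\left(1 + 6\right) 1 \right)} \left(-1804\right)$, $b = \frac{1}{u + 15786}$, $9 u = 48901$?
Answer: $\frac{190975}{1682489759} \approx 0.00011351$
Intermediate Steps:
$u = \frac{48901}{9}$ ($u = \frac{1}{9} \cdot 48901 = \frac{48901}{9} \approx 5433.4$)
$E{\left(n \right)} = - 2 n$
$b = \frac{9}{190975}$ ($b = \frac{1}{\frac{48901}{9} + 15786} = \frac{1}{\frac{190975}{9}} = \frac{9}{190975} \approx 4.7127 \cdot 10^{-5}$)
$N = 8810$ ($N = -16446 + - 2 \left(1 + 6\right) 1 \left(-1804\right) = -16446 + - 2 \cdot 7 \cdot 1 \left(-1804\right) = -16446 + \left(-2\right) 7 \left(-1804\right) = -16446 - -25256 = -16446 + 25256 = 8810$)
$\frac{1}{N + b} = \frac{1}{8810 + \frac{9}{190975}} = \frac{1}{\frac{1682489759}{190975}} = \frac{190975}{1682489759}$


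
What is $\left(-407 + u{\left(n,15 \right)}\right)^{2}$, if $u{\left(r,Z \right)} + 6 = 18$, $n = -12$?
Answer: $156025$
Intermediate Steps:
$u{\left(r,Z \right)} = 12$ ($u{\left(r,Z \right)} = -6 + 18 = 12$)
$\left(-407 + u{\left(n,15 \right)}\right)^{2} = \left(-407 + 12\right)^{2} = \left(-395\right)^{2} = 156025$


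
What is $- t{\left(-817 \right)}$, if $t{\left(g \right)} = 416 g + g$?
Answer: $340689$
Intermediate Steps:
$t{\left(g \right)} = 417 g$
$- t{\left(-817 \right)} = - 417 \left(-817\right) = \left(-1\right) \left(-340689\right) = 340689$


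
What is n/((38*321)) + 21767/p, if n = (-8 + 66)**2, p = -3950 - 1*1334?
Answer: -123869245/32227116 ≈ -3.8436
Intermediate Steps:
p = -5284 (p = -3950 - 1334 = -5284)
n = 3364 (n = 58**2 = 3364)
n/((38*321)) + 21767/p = 3364/((38*321)) + 21767/(-5284) = 3364/12198 + 21767*(-1/5284) = 3364*(1/12198) - 21767/5284 = 1682/6099 - 21767/5284 = -123869245/32227116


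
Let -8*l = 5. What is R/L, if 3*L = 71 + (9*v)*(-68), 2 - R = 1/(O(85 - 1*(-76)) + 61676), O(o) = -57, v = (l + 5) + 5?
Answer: -739422/698328127 ≈ -0.0010588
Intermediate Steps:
l = -5/8 (l = -⅛*5 = -5/8 ≈ -0.62500)
v = 75/8 (v = (-5/8 + 5) + 5 = 35/8 + 5 = 75/8 ≈ 9.3750)
R = 123237/61619 (R = 2 - 1/(-57 + 61676) = 2 - 1/61619 = 123237/61619 ≈ 2.0000)
L = -11333/6 (L = (71 + (9*(75/8))*(-68))/3 = (71 + (675/8)*(-68))/3 = (71 - 11475/2)/3 = (⅓)*(-11333/2) = -11333/6 ≈ -1888.8)
R/L = 123237/(61619*(-11333/6)) = (123237/61619)*(-6/11333) = -739422/698328127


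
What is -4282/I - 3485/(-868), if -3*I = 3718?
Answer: 12053779/1613612 ≈ 7.4701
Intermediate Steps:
I = -3718/3 (I = -1/3*3718 = -3718/3 ≈ -1239.3)
-4282/I - 3485/(-868) = -4282/(-3718/3) - 3485/(-868) = -4282*(-3/3718) - 3485*(-1/868) = 6423/1859 + 3485/868 = 12053779/1613612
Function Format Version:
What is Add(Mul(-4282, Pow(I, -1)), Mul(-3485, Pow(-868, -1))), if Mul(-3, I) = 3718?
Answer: Rational(12053779, 1613612) ≈ 7.4701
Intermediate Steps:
I = Rational(-3718, 3) (I = Mul(Rational(-1, 3), 3718) = Rational(-3718, 3) ≈ -1239.3)
Add(Mul(-4282, Pow(I, -1)), Mul(-3485, Pow(-868, -1))) = Add(Mul(-4282, Pow(Rational(-3718, 3), -1)), Mul(-3485, Pow(-868, -1))) = Add(Mul(-4282, Rational(-3, 3718)), Mul(-3485, Rational(-1, 868))) = Add(Rational(6423, 1859), Rational(3485, 868)) = Rational(12053779, 1613612)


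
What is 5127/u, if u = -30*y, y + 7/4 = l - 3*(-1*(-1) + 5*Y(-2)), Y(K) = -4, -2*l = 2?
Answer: -3418/1085 ≈ -3.1502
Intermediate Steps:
l = -1 (l = -½*2 = -1)
y = 217/4 (y = -7/4 + (-1 - 3*(-1*(-1) + 5*(-4))) = -7/4 + (-1 - 3*(1 - 20)) = -7/4 + (-1 - 3*(-19)) = -7/4 + (-1 + 57) = -7/4 + 56 = 217/4 ≈ 54.250)
u = -3255/2 (u = -30*217/4 = -3255/2 ≈ -1627.5)
5127/u = 5127/(-3255/2) = 5127*(-2/3255) = -3418/1085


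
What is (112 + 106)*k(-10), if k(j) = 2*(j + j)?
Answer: -8720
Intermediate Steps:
k(j) = 4*j (k(j) = 2*(2*j) = 4*j)
(112 + 106)*k(-10) = (112 + 106)*(4*(-10)) = 218*(-40) = -8720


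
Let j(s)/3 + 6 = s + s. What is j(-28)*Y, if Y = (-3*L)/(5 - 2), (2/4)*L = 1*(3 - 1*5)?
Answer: -744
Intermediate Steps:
L = -4 (L = 2*(1*(3 - 1*5)) = 2*(1*(3 - 5)) = 2*(1*(-2)) = 2*(-2) = -4)
j(s) = -18 + 6*s (j(s) = -18 + 3*(s + s) = -18 + 3*(2*s) = -18 + 6*s)
Y = 4 (Y = (-3*(-4))/(5 - 2) = 12/3 = 12*(1/3) = 4)
j(-28)*Y = (-18 + 6*(-28))*4 = (-18 - 168)*4 = -186*4 = -744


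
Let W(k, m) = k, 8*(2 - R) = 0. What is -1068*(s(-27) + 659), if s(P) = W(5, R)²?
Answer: -730512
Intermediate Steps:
R = 2 (R = 2 - ⅛*0 = 2 + 0 = 2)
s(P) = 25 (s(P) = 5² = 25)
-1068*(s(-27) + 659) = -1068*(25 + 659) = -1068*684 = -730512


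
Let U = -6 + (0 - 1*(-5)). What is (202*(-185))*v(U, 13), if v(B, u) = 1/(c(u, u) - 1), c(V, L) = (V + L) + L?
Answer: -18685/19 ≈ -983.42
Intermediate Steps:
c(V, L) = V + 2*L (c(V, L) = (L + V) + L = V + 2*L)
U = -1 (U = -6 + (0 + 5) = -6 + 5 = -1)
v(B, u) = 1/(-1 + 3*u) (v(B, u) = 1/((u + 2*u) - 1) = 1/(3*u - 1) = 1/(-1 + 3*u))
(202*(-185))*v(U, 13) = (202*(-185))/(-1 + 3*13) = -37370/(-1 + 39) = -37370/38 = -37370*1/38 = -18685/19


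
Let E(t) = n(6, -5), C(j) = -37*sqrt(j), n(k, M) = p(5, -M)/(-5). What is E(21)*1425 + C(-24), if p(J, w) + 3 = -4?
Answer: 1995 - 74*I*sqrt(6) ≈ 1995.0 - 181.26*I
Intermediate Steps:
p(J, w) = -7 (p(J, w) = -3 - 4 = -7)
n(k, M) = 7/5 (n(k, M) = -7/(-5) = -7*(-1/5) = 7/5)
E(t) = 7/5
E(21)*1425 + C(-24) = (7/5)*1425 - 74*I*sqrt(6) = 1995 - 74*I*sqrt(6)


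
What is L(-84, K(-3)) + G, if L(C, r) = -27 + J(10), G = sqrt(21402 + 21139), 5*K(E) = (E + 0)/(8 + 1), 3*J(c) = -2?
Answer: -83/3 + sqrt(42541) ≈ 178.59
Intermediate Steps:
J(c) = -2/3 (J(c) = (1/3)*(-2) = -2/3)
K(E) = E/45 (K(E) = ((E + 0)/(8 + 1))/5 = (E/9)/5 = E/45)
G = sqrt(42541) ≈ 206.25
L(C, r) = -83/3 (L(C, r) = -27 - 2/3 = -83/3)
L(-84, K(-3)) + G = -83/3 + sqrt(42541)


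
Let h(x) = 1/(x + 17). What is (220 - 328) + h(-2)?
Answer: -1619/15 ≈ -107.93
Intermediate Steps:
h(x) = 1/(17 + x)
(220 - 328) + h(-2) = (220 - 328) + 1/(17 - 2) = -108 + 1/15 = -1619/15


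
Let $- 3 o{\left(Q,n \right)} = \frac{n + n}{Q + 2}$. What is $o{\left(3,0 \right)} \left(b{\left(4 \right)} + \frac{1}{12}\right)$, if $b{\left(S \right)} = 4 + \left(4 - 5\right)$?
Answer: $0$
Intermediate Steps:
$o{\left(Q,n \right)} = - \frac{2 n}{3 \left(2 + Q\right)}$ ($o{\left(Q,n \right)} = - \frac{\left(n + n\right) \frac{1}{Q + 2}}{3} = - \frac{2 n \frac{1}{2 + Q}}{3} = - \frac{2 n}{3 \left(2 + Q\right)}$)
$b{\left(S \right)} = 3$ ($b{\left(S \right)} = 4 - 1 = 3$)
$o{\left(3,0 \right)} \left(b{\left(4 \right)} + \frac{1}{12}\right) = \left(-2\right) 0 \frac{1}{6 + 3 \cdot 3} \left(3 + \frac{1}{12}\right) = \left(-2\right) 0 \frac{1}{6 + 9} \left(3 + \frac{1}{12}\right) = \left(-2\right) 0 \cdot \frac{1}{15} \cdot \frac{37}{12} = 0 \cdot \frac{37}{12} = 0$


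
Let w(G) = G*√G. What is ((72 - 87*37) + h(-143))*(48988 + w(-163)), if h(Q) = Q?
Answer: -161170520 + 536270*I*√163 ≈ -1.6117e+8 + 6.8466e+6*I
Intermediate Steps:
w(G) = G^(3/2)
((72 - 87*37) + h(-143))*(48988 + w(-163)) = ((72 - 87*37) - 143)*(48988 + (-163)^(3/2)) = ((72 - 3219) - 143)*(48988 - 163*I*√163) = (-3147 - 143)*(48988 - 163*I*√163) = -3290*(48988 - 163*I*√163) = -161170520 + 536270*I*√163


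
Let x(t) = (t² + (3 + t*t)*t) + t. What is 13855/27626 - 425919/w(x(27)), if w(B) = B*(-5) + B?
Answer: 113189971/19890720 ≈ 5.6906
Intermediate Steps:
x(t) = t + t² + t*(3 + t²) (x(t) = (t² + (3 + t²)*t) + t = (t² + t*(3 + t²)) + t = t + t² + t*(3 + t²))
w(B) = -4*B (w(B) = -5*B + B = -4*B)
13855/27626 - 425919/w(x(27)) = 13855/27626 - 425919*(-1/(108*(4 + 27 + 27²))) = 13855*(1/27626) - 425919*(-1/(108*(4 + 27 + 729))) = 13855/27626 - 425919/((-108*760)) = 13855/27626 - 425919/((-4*20520)) = 13855/27626 - 425919/(-82080) = 13855/27626 - 425919*(-1/82080) = 13855/27626 + 141973/27360 = 113189971/19890720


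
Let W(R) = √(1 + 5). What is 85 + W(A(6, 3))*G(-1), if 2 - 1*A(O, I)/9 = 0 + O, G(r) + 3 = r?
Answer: 85 - 4*√6 ≈ 75.202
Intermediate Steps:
G(r) = -3 + r
A(O, I) = 18 - 9*O (A(O, I) = 18 - 9*(0 + O) = 18 - 9*O)
W(R) = √6
85 + W(A(6, 3))*G(-1) = 85 + √6*(-3 - 1) = 85 + √6*(-4) = 85 - 4*√6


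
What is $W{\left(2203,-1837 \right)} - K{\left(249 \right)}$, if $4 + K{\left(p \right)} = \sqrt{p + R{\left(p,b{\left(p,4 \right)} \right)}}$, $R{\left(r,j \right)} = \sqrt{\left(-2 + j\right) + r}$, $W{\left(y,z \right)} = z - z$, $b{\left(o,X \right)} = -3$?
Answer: $4 - \sqrt{249 + 2 \sqrt{61}} \approx -12.267$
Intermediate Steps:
$W{\left(y,z \right)} = 0$
$R{\left(r,j \right)} = \sqrt{-2 + j + r}$
$K{\left(p \right)} = -4 + \sqrt{p + \sqrt{-5 + p}}$ ($K{\left(p \right)} = -4 + \sqrt{p + \sqrt{-2 - 3 + p}} = -4 + \sqrt{p + \sqrt{-5 + p}}$)
$W{\left(2203,-1837 \right)} - K{\left(249 \right)} = 0 - \left(-4 + \sqrt{249 + \sqrt{-5 + 249}}\right) = 0 - \left(-4 + \sqrt{249 + \sqrt{244}}\right) = 0 - \left(-4 + \sqrt{249 + 2 \sqrt{61}}\right) = 0 + \left(4 - \sqrt{249 + 2 \sqrt{61}}\right) = 4 - \sqrt{249 + 2 \sqrt{61}}$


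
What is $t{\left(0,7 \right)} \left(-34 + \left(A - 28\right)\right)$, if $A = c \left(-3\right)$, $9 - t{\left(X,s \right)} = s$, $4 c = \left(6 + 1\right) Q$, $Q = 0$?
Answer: $-124$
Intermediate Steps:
$c = 0$ ($c = \frac{\left(6 + 1\right) 0}{4} = \frac{7 \cdot 0}{4} = \frac{1}{4} \cdot 0 = 0$)
$t{\left(X,s \right)} = 9 - s$
$A = 0$ ($A = 0 \left(-3\right) = 0$)
$t{\left(0,7 \right)} \left(-34 + \left(A - 28\right)\right) = \left(9 - 7\right) \left(-34 + \left(0 - 28\right)\right) = 2 \left(-34 - 28\right) = 2 \left(-62\right) = -124$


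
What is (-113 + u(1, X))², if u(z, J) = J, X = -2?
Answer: 13225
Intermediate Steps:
(-113 + u(1, X))² = (-113 - 2)² = (-115)² = 13225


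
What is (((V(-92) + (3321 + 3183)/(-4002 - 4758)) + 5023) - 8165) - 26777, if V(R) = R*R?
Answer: -7831346/365 ≈ -21456.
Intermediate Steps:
V(R) = R²
(((V(-92) + (3321 + 3183)/(-4002 - 4758)) + 5023) - 8165) - 26777 = ((((-92)² + (3321 + 3183)/(-4002 - 4758)) + 5023) - 8165) - 26777 = (((8464 + 6504/(-8760)) + 5023) - 8165) - 26777 = (((8464 + 6504*(-1/8760)) + 5023) - 8165) - 26777 = (((8464 - 271/365) + 5023) - 8165) - 26777 = ((3089089/365 + 5023) - 8165) - 26777 = (4922484/365 - 8165) - 26777 = 1942259/365 - 26777 = -7831346/365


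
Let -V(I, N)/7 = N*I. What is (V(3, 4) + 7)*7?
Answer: -539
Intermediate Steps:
V(I, N) = -7*I*N (V(I, N) = -7*N*I = -7*I*N)
(V(3, 4) + 7)*7 = (-7*3*4 + 7)*7 = (-84 + 7)*7 = -77*7 = -539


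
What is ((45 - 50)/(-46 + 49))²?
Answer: 25/9 ≈ 2.7778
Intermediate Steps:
((45 - 50)/(-46 + 49))² = (-5/3)² = 25/9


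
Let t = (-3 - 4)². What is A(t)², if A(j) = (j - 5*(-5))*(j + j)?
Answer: 52591504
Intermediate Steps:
t = 49 (t = (-7)² = 49)
A(j) = 2*j*(25 + j) (A(j) = (j + 25)*(2*j) = (25 + j)*(2*j) = 2*j*(25 + j))
A(t)² = (2*49*(25 + 49))² = (2*49*74)² = 7252² = 52591504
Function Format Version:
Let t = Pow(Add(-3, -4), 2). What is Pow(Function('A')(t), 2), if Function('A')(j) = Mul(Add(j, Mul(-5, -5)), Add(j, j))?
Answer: 52591504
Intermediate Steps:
t = 49 (t = Pow(-7, 2) = 49)
Function('A')(j) = Mul(2, j, Add(25, j)) (Function('A')(j) = Mul(Add(j, 25), Mul(2, j)) = Mul(Add(25, j), Mul(2, j)) = Mul(2, j, Add(25, j)))
Pow(Function('A')(t), 2) = Pow(Mul(2, 49, Add(25, 49)), 2) = Pow(Mul(2, 49, 74), 2) = Pow(7252, 2) = 52591504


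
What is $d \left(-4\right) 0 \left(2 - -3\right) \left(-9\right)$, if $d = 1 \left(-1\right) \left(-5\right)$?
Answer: $0$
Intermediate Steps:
$d = 5$ ($d = \left(-1\right) \left(-5\right) = 5$)
$d \left(-4\right) 0 \left(2 - -3\right) \left(-9\right) = 5 \left(-4\right) 0 \left(2 - -3\right) \left(-9\right) = \left(-20\right) 0 \left(2 + 3\right) \left(-9\right) = 0 \cdot 5 \left(-9\right) = 0 \left(-9\right) = 0$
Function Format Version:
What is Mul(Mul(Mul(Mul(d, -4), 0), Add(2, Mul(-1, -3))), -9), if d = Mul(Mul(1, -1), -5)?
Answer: 0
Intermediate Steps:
d = 5 (d = Mul(-1, -5) = 5)
Mul(Mul(Mul(Mul(d, -4), 0), Add(2, Mul(-1, -3))), -9) = Mul(Mul(Mul(Mul(5, -4), 0), Add(2, Mul(-1, -3))), -9) = Mul(Mul(Mul(-20, 0), Add(2, 3)), -9) = Mul(Mul(0, 5), -9) = Mul(0, -9) = 0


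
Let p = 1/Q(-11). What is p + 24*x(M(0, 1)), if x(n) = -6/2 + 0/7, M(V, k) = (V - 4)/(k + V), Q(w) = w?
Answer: -793/11 ≈ -72.091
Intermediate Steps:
M(V, k) = (-4 + V)/(V + k)
x(n) = -3 (x(n) = -6*1/2 + 0*(1/7) = -3 + 0 = -3)
p = -1/11 (p = 1/(-11) = -1/11 ≈ -0.090909)
p + 24*x(M(0, 1)) = -1/11 + 24*(-3) = -1/11 - 72 = -793/11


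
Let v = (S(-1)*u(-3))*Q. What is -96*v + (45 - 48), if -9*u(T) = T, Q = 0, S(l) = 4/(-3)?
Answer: -3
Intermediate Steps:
S(l) = -4/3 (S(l) = 4*(-⅓) = -4/3)
u(T) = -T/9
v = 0 (v = -(-4)*(-3)/27*0 = -4/3*⅓*0 = -4/9*0 = 0)
-96*v + (45 - 48) = -96*0 + (45 - 48) = 0 - 3 = -3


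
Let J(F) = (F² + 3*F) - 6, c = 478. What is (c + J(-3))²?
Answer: 222784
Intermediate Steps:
J(F) = -6 + F² + 3*F
(c + J(-3))² = (478 + (-6 + (-3)² + 3*(-3)))² = (478 + (-6 + 9 - 9))² = (478 - 6)² = 472² = 222784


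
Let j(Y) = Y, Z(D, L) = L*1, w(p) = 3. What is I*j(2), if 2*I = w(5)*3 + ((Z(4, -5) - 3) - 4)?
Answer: -3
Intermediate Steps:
Z(D, L) = L
I = -3/2 (I = (3*3 + ((-5 - 3) - 4))/2 = (9 + (-8 - 4))/2 = (9 - 12)/2 = (1/2)*(-3) = -3/2 ≈ -1.5000)
I*j(2) = -3/2*2 = -3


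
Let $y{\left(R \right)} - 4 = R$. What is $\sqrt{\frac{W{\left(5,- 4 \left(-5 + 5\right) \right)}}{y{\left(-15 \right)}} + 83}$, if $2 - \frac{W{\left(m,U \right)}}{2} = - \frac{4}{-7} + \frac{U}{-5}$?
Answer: $\frac{\sqrt{490567}}{77} \approx 9.0962$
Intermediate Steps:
$y{\left(R \right)} = 4 + R$
$W{\left(m,U \right)} = \frac{20}{7} + \frac{2 U}{5}$ ($W{\left(m,U \right)} = 4 - 2 \left(- \frac{4}{-7} + \frac{U}{-5}\right) = 4 - 2 \left(\left(-4\right) \left(- \frac{1}{7}\right) + U \left(- \frac{1}{5}\right)\right) = 4 - 2 \left(\frac{4}{7} - \frac{U}{5}\right) = 4 + \left(- \frac{8}{7} + \frac{2 U}{5}\right) = \frac{20}{7} + \frac{2 U}{5}$)
$\sqrt{\frac{W{\left(5,- 4 \left(-5 + 5\right) \right)}}{y{\left(-15 \right)}} + 83} = \sqrt{\frac{\frac{20}{7} + \frac{2 \left(- 4 \left(-5 + 5\right)\right)}{5}}{4 - 15} + 83} = \sqrt{\frac{\frac{20}{7} + \frac{2 \left(\left(-4\right) 0\right)}{5}}{-11} + 83} = \sqrt{\left(\frac{20}{7} + \frac{2}{5} \cdot 0\right) \left(- \frac{1}{11}\right) + 83} = \sqrt{\left(\frac{20}{7} + 0\right) \left(- \frac{1}{11}\right) + 83} = \sqrt{\frac{20}{7} \left(- \frac{1}{11}\right) + 83} = \sqrt{- \frac{20}{77} + 83} = \sqrt{\frac{6371}{77}} = \frac{\sqrt{490567}}{77}$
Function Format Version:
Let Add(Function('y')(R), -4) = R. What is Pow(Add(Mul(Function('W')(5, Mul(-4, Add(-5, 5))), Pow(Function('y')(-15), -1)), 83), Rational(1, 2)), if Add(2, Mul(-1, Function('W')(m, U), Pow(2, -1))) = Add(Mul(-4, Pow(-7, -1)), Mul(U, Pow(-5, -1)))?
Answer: Mul(Rational(1, 77), Pow(490567, Rational(1, 2))) ≈ 9.0962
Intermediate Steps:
Function('y')(R) = Add(4, R)
Function('W')(m, U) = Add(Rational(20, 7), Mul(Rational(2, 5), U)) (Function('W')(m, U) = Add(4, Mul(-2, Add(Mul(-4, Pow(-7, -1)), Mul(U, Pow(-5, -1))))) = Add(4, Mul(-2, Add(Mul(-4, Rational(-1, 7)), Mul(U, Rational(-1, 5))))) = Add(4, Mul(-2, Add(Rational(4, 7), Mul(Rational(-1, 5), U)))) = Add(4, Add(Rational(-8, 7), Mul(Rational(2, 5), U))) = Add(Rational(20, 7), Mul(Rational(2, 5), U)))
Pow(Add(Mul(Function('W')(5, Mul(-4, Add(-5, 5))), Pow(Function('y')(-15), -1)), 83), Rational(1, 2)) = Pow(Add(Mul(Add(Rational(20, 7), Mul(Rational(2, 5), Mul(-4, Add(-5, 5)))), Pow(Add(4, -15), -1)), 83), Rational(1, 2)) = Pow(Add(Mul(Add(Rational(20, 7), Mul(Rational(2, 5), Mul(-4, 0))), Pow(-11, -1)), 83), Rational(1, 2)) = Pow(Add(Mul(Add(Rational(20, 7), Mul(Rational(2, 5), 0)), Rational(-1, 11)), 83), Rational(1, 2)) = Pow(Add(Mul(Add(Rational(20, 7), 0), Rational(-1, 11)), 83), Rational(1, 2)) = Pow(Add(Mul(Rational(20, 7), Rational(-1, 11)), 83), Rational(1, 2)) = Pow(Add(Rational(-20, 77), 83), Rational(1, 2)) = Pow(Rational(6371, 77), Rational(1, 2)) = Mul(Rational(1, 77), Pow(490567, Rational(1, 2)))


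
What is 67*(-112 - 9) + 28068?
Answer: 19961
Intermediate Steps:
67*(-112 - 9) + 28068 = 67*(-121) + 28068 = -8107 + 28068 = 19961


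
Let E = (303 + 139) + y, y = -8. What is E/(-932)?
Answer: -217/466 ≈ -0.46567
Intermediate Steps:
E = 434 (E = (303 + 139) - 8 = 442 - 8 = 434)
E/(-932) = 434/(-932) = 434*(-1/932) = -217/466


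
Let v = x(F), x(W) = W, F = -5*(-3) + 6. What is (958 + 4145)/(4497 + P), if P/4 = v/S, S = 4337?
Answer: 7377237/6501191 ≈ 1.1348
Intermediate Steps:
F = 21 (F = 15 + 6 = 21)
v = 21
P = 84/4337 (P = 4*(21/4337) = 84/4337 ≈ 0.019368)
(958 + 4145)/(4497 + P) = (958 + 4145)/(4497 + 84/4337) = 5103/(19503573/4337) = 5103*(4337/19503573) = 7377237/6501191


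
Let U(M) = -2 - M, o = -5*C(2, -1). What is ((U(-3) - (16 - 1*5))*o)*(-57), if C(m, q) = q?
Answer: 2850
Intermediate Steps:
o = 5 (o = -5*(-1) = 5)
((U(-3) - (16 - 1*5))*o)*(-57) = (((-2 - 1*(-3)) - (16 - 1*5))*5)*(-57) = (((-2 + 3) - (16 - 5))*5)*(-57) = ((1 - 1*11)*5)*(-57) = ((1 - 11)*5)*(-57) = -10*5*(-57) = -50*(-57) = 2850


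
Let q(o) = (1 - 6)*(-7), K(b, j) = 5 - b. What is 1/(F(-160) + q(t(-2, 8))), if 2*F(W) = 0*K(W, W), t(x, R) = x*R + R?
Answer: 1/35 ≈ 0.028571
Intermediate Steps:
t(x, R) = R + R*x (t(x, R) = R*x + R = R + R*x)
q(o) = 35 (q(o) = -5*(-7) = 35)
F(W) = 0 (F(W) = (0*(5 - W))/2 = (½)*0 = 0)
1/(F(-160) + q(t(-2, 8))) = 1/(0 + 35) = 1/35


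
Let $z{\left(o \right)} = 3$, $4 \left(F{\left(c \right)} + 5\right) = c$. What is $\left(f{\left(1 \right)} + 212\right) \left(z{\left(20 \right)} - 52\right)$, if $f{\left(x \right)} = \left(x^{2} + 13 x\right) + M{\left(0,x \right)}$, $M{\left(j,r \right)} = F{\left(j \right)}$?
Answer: $-10829$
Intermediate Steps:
$F{\left(c \right)} = -5 + \frac{c}{4}$
$M{\left(j,r \right)} = -5 + \frac{j}{4}$
$f{\left(x \right)} = -5 + x^{2} + 13 x$ ($f{\left(x \right)} = \left(x^{2} + 13 x\right) + \left(-5 + \frac{1}{4} \cdot 0\right) = \left(x^{2} + 13 x\right) + \left(-5 + 0\right) = \left(x^{2} + 13 x\right) - 5 = -5 + x^{2} + 13 x$)
$\left(f{\left(1 \right)} + 212\right) \left(z{\left(20 \right)} - 52\right) = \left(\left(-5 + 1^{2} + 13 \cdot 1\right) + 212\right) \left(3 - 52\right) = \left(\left(-5 + 1 + 13\right) + 212\right) \left(3 - 52\right) = \left(9 + 212\right) \left(-49\right) = 221 \left(-49\right) = -10829$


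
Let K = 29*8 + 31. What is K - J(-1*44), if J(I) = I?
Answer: 307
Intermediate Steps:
K = 263 (K = 232 + 31 = 263)
K - J(-1*44) = 263 - (-1)*44 = 263 - 1*(-44) = 263 + 44 = 307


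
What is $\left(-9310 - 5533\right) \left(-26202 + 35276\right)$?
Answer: $-134685382$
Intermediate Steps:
$\left(-9310 - 5533\right) \left(-26202 + 35276\right) = \left(-14843\right) 9074 = -134685382$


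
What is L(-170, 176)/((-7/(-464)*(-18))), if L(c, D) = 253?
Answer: -58696/63 ≈ -931.68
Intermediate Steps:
L(-170, 176)/((-7/(-464)*(-18))) = 253/((-7/(-464)*(-18))) = 253/((-7*(-1/464)*(-18))) = 253/(((7/464)*(-18))) = 253/(-63/232) = 253*(-232/63) = -58696/63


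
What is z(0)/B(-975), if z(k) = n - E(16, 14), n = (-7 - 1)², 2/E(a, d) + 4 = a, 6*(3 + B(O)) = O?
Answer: -383/993 ≈ -0.38570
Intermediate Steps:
B(O) = -3 + O/6
E(a, d) = 2/(-4 + a)
n = 64 (n = (-8)² = 64)
z(k) = 383/6 (z(k) = 64 - 2/(-4 + 16) = 64 - 2/12 = 64 - 1*⅙ = 64 - ⅙ = 383/6)
z(0)/B(-975) = 383/(6*(-3 + (⅙)*(-975))) = 383/(6*(-3 - 325/2)) = 383/(6*(-331/2)) = (383/6)*(-2/331) = -383/993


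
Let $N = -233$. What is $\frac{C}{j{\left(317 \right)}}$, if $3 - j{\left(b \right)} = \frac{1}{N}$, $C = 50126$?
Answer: $\frac{5839679}{350} \approx 16685.0$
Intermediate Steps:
$j{\left(b \right)} = \frac{700}{233}$ ($j{\left(b \right)} = 3 - \frac{1}{-233} = 3 - - \frac{1}{233} = 3 + \frac{1}{233} = \frac{700}{233}$)
$\frac{C}{j{\left(317 \right)}} = \frac{50126}{\frac{700}{233}} = 50126 \cdot \frac{233}{700} = \frac{5839679}{350}$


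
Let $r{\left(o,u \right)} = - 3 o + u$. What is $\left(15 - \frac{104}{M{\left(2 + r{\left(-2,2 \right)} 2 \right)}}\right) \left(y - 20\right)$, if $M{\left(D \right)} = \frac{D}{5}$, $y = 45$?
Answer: $- \frac{3125}{9} \approx -347.22$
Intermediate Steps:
$r{\left(o,u \right)} = u - 3 o$
$M{\left(D \right)} = \frac{D}{5}$ ($M{\left(D \right)} = D \frac{1}{5} = \frac{D}{5}$)
$\left(15 - \frac{104}{M{\left(2 + r{\left(-2,2 \right)} 2 \right)}}\right) \left(y - 20\right) = \left(15 - \frac{104}{\frac{1}{5} \left(2 + \left(2 - -6\right) 2\right)}\right) \left(45 - 20\right) = \left(15 - \frac{104}{\frac{1}{5} \left(2 + \left(2 + 6\right) 2\right)}\right) 25 = \left(15 - \frac{104}{\frac{1}{5} \left(2 + 8 \cdot 2\right)}\right) 25 = \left(15 - \frac{104}{\frac{1}{5} \left(2 + 16\right)}\right) 25 = \left(15 - \frac{104}{\frac{1}{5} \cdot 18}\right) 25 = \left(15 - \frac{104}{\frac{18}{5}}\right) 25 = \left(15 - \frac{260}{9}\right) 25 = \left(- \frac{125}{9}\right) 25 = - \frac{3125}{9}$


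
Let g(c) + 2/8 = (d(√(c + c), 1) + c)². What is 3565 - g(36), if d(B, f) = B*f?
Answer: 8789/4 - 432*√2 ≈ 1586.3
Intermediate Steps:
g(c) = -¼ + (c + √2*√c)² (g(c) = -¼ + (√(c + c)*1 + c)² = -¼ + (√(2*c)*1 + c)² = -¼ + ((√2*√c)*1 + c)² = -¼ + (√2*√c + c)² = -¼ + (c + √2*√c)²)
3565 - g(36) = 3565 - (-¼ + (36 + √2*√36)²) = 3565 - (-¼ + (36 + √2*6)²) = 3565 - (-¼ + (36 + 6*√2)²) = 3565 + (¼ - (36 + 6*√2)²) = 14261/4 - (36 + 6*√2)²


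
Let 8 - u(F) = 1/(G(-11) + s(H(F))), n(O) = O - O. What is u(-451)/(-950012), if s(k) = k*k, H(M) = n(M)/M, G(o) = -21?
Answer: -169/19950252 ≈ -8.4711e-6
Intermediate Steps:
n(O) = 0
H(M) = 0 (H(M) = 0/M = 0)
s(k) = k²
u(F) = 169/21 (u(F) = 8 - 1/(-21 + 0²) = 8 - 1/(-21 + 0) = 8 - 1/(-21) = 8 - 1*(-1/21) = 8 + 1/21 = 169/21)
u(-451)/(-950012) = (169/21)/(-950012) = (169/21)*(-1/950012) = -169/19950252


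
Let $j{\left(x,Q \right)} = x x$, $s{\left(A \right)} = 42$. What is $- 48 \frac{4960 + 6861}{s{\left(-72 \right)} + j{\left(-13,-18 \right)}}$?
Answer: $- \frac{567408}{211} \approx -2689.1$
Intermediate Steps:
$j{\left(x,Q \right)} = x^{2}$
$- 48 \frac{4960 + 6861}{s{\left(-72 \right)} + j{\left(-13,-18 \right)}} = - 48 \frac{4960 + 6861}{42 + \left(-13\right)^{2}} = - 48 \frac{11821}{42 + 169} = - 48 \cdot \frac{11821}{211} = - 48 \cdot 11821 \cdot \frac{1}{211} = \left(-48\right) \frac{11821}{211} = - \frac{567408}{211}$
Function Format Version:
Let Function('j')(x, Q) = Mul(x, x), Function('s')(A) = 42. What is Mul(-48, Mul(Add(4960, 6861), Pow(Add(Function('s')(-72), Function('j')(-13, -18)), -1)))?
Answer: Rational(-567408, 211) ≈ -2689.1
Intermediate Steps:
Function('j')(x, Q) = Pow(x, 2)
Mul(-48, Mul(Add(4960, 6861), Pow(Add(Function('s')(-72), Function('j')(-13, -18)), -1))) = Mul(-48, Mul(Add(4960, 6861), Pow(Add(42, Pow(-13, 2)), -1))) = Mul(-48, Mul(11821, Pow(Add(42, 169), -1))) = Mul(-48, Mul(11821, Pow(211, -1))) = Mul(-48, Mul(11821, Rational(1, 211))) = Mul(-48, Rational(11821, 211)) = Rational(-567408, 211)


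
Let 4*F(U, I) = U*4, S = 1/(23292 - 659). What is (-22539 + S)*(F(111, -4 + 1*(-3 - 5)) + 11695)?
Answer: -6022537945916/22633 ≈ -2.6610e+8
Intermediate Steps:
S = 1/22633 ≈ 4.4183e-5
F(U, I) = U (F(U, I) = (U*4)/4 = (4*U)/4 = U)
(-22539 + S)*(F(111, -4 + 1*(-3 - 5)) + 11695) = (-22539 + 1/22633)*(111 + 11695) = -510125186/22633*11806 = -6022537945916/22633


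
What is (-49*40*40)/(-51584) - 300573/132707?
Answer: -79695763/106961842 ≈ -0.74509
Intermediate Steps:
(-49*40*40)/(-51584) - 300573/132707 = -1960*40*(-1/51584) - 300573*1/132707 = -78400*(-1/51584) - 300573/132707 = 1225/806 - 300573/132707 = -79695763/106961842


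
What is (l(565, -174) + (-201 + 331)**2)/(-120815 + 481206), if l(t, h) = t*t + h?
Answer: 335951/360391 ≈ 0.93219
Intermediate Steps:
l(t, h) = h + t**2 (l(t, h) = t**2 + h = h + t**2)
(l(565, -174) + (-201 + 331)**2)/(-120815 + 481206) = ((-174 + 565**2) + (-201 + 331)**2)/(-120815 + 481206) = ((-174 + 319225) + 130**2)/360391 = (319051 + 16900)*(1/360391) = 335951*(1/360391) = 335951/360391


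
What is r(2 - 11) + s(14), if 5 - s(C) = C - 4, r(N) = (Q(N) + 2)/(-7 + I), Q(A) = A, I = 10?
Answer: -22/3 ≈ -7.3333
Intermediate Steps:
r(N) = ⅔ + N/3 (r(N) = (N + 2)/(-7 + 10) = (2 + N)/3 = (2 + N)*(⅓) = ⅔ + N/3)
s(C) = 9 - C (s(C) = 5 - (C - 4) = 5 - (-4 + C) = 5 + (4 - C) = 9 - C)
r(2 - 11) + s(14) = (⅔ + (2 - 11)/3) + (9 - 1*14) = (⅔ + (⅓)*(-9)) + (9 - 14) = (⅔ - 3) - 5 = -7/3 - 5 = -22/3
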